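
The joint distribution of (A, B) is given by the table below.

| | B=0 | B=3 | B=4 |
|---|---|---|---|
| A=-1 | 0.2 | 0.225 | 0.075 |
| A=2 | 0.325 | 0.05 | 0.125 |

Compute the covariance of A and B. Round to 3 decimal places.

E[A] = 0.5,  E[B] = 1.625
E[AB] = 0.325
Cov(A,B) = E[AB] − E[A]E[B] = 0.325 − (0.5)(1.625) = -0.4875

-0.488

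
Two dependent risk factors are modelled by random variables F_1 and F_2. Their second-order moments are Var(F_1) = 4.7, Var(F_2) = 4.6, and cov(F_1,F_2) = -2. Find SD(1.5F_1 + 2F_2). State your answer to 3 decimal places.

Var(1.5F_1 + 2F_2) = (1.5)²·Var(F_1) + (2)²·Var(F_2) + 2·(1.5)·(2)·cov(F_1,F_2)
= 2.25·4.7 + 4·4.6 + 6·-2 = 16.975
SD(1.5F_1 + 2F_2) = √16.975 ≈ 4.120

4.120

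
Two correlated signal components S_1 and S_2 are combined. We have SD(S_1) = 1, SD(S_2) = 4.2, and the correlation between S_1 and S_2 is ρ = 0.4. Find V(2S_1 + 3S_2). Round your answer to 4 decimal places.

V(S_1) = (1)² = 1;  V(S_2) = (4.2)² = 17.64
cov(S_1,S_2) = ρ·SD(S_1)·SD(S_2) = 0.4·1·4.2 = 1.68
V(2S_1 + 3S_2) = (2)²·V(S_1) + (3)²·V(S_2) + 2·(2)·(3)·cov(S_1,S_2)
= 4·1 + 9·17.64 + 12·1.68 = 182.92

182.9200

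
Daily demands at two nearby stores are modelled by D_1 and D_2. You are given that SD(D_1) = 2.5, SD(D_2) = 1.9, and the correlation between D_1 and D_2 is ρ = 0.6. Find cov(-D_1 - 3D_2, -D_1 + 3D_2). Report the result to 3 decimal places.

V(D_1) = (2.5)² = 6.25;  V(D_2) = (1.9)² = 3.61
cov(D_1,D_2) = ρ·SD(D_1)·SD(D_2) = 0.6·2.5·1.9 = 2.85
cov(-D_1 - 3D_2, -D_1 + 3D_2) = (-1)(-1)V(D_1) + (-3)(3)V(D_2) + [(-1)(3) + (-3)(-1)]cov(D_1,D_2)
= 1·6.25 + -9·3.61 + 0·2.85 = -26.24

-26.240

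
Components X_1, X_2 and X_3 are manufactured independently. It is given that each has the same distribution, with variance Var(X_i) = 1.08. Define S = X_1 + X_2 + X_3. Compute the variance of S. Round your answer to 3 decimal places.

3.240

By independence, Var(S) = (1)²Var(X_1) + (1)²Var(X_2) + (1)²Var(X_3)
= (1)²·1.08 + (1)²·1.08 + (1)²·1.08 = 3.24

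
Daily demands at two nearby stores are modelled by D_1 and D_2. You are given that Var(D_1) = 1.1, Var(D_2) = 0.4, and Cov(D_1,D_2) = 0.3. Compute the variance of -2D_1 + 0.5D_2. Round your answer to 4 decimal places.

Var(-2D_1 + 0.5D_2) = (-2)²·Var(D_1) + (0.5)²·Var(D_2) + 2·(-2)·(0.5)·Cov(D_1,D_2)
= 4·1.1 + 0.25·0.4 + -2·0.3 = 3.9

3.9000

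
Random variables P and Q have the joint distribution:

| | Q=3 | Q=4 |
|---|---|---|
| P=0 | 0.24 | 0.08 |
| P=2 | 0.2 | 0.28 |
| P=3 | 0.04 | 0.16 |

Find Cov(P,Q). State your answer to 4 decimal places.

0.2288

E[P] = 1.56,  E[Q] = 3.52
E[PQ] = 5.72
Cov(P,Q) = E[PQ] − E[P]E[Q] = 5.72 − (1.56)(3.52) = 0.2288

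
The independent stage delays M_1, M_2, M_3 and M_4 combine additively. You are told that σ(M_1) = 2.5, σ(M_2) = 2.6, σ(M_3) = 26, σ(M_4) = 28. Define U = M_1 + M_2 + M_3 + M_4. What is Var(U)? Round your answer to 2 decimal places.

Var(M_1) = 6.25, Var(M_2) = 6.76, Var(M_3) = 676, Var(M_4) = 784
By independence, Var(U) = (1)²Var(M_1) + (1)²Var(M_2) + (1)²Var(M_3) + (1)²Var(M_4)
= (1)²·6.25 + (1)²·6.76 + (1)²·676 + (1)²·784 = 1473.01

1473.01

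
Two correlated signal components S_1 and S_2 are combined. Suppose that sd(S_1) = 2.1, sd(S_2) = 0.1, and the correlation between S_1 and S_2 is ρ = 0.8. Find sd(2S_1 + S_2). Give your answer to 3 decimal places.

Var(S_1) = (2.1)² = 4.41;  Var(S_2) = (0.1)² = 0.01
Cov(S_1,S_2) = ρ·sd(S_1)·sd(S_2) = 0.8·2.1·0.1 = 0.168
Var(2S_1 + S_2) = (2)²·Var(S_1) + (1)²·Var(S_2) + 2·(2)·(1)·Cov(S_1,S_2)
= 4·4.41 + 1·0.01 + 4·0.168 = 18.322
sd(2S_1 + S_2) = √18.322 ≈ 4.280

4.280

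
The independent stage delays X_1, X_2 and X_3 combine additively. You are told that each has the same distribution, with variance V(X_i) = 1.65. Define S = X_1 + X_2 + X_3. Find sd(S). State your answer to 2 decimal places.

2.22

By independence, V(S) = (1)²V(X_1) + (1)²V(X_2) + (1)²V(X_3)
= (1)²·1.65 + (1)²·1.65 + (1)²·1.65 = 4.95
sd(S) = √4.95 ≈ 2.22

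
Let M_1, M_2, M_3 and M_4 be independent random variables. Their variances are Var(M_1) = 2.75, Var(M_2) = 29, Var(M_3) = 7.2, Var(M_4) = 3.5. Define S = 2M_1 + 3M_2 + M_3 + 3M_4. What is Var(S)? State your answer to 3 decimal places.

By independence, Var(S) = (2)²Var(M_1) + (3)²Var(M_2) + (1)²Var(M_3) + (3)²Var(M_4)
= (2)²·2.75 + (3)²·29 + (1)²·7.2 + (3)²·3.5 = 310.7

310.700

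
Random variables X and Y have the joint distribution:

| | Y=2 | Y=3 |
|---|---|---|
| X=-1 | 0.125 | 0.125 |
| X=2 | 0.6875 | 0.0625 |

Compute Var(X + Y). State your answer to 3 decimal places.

E[X] = 1.25,  E[Y] = 2.1875,  E[XY] = 2.5
Var(X) = 3.25 − (1.25)² = 1.6875;  Var(Y) = 4.9375 − (2.1875)² = 0.15234375
Cov(X,Y) = 2.5 − (1.25)(2.1875) = -0.234375
Var(X + Y) = (1)²·1.6875 + (1)²·0.15234375 + 2·(1)·(1)·-0.234375 = 1.37109375

1.371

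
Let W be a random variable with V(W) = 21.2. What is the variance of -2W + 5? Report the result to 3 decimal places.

84.800

V(-2W + 5) = (-2)²·V(W) = 4·21.2 = 84.8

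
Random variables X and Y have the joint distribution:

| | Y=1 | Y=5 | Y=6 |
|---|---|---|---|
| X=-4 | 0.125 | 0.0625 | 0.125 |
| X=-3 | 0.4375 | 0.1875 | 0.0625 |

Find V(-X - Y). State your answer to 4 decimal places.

E[X] = -3.3125,  E[Y] = 2.9375,  E[XY] = -10
V(X) = 11.1875 − (-3.3125)² = 0.21484375;  V(Y) = 13.5625 − (2.9375)² = 4.93359375
cov(X,Y) = -10 − (-3.3125)(2.9375) = -0.26953125
V(-X - Y) = (-1)²·0.21484375 + (-1)²·4.93359375 + 2·(-1)·(-1)·-0.26953125 = 4.609375

4.6094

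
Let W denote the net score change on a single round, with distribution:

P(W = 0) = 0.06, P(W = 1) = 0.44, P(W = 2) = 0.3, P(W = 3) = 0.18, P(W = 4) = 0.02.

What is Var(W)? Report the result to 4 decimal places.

0.8244

E[W] = (0)(0.06) + (1)(0.44) + (2)(0.3) + (3)(0.18) + (4)(0.02) = 1.66
E[W²] = (0)²(0.06) + (1)²(0.44) + (2)²(0.3) + (3)²(0.18) + (4)²(0.02) = 3.58
Var(W) = E[W²] − (E[W])² = 3.58 − (1.66)² = 0.8244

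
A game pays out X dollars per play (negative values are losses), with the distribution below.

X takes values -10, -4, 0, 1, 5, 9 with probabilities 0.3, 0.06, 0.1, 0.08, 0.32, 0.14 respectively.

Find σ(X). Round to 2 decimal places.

7.09

E[X] = (-10)(0.3) + (-4)(0.06) + (0)(0.1) + (1)(0.08) + (5)(0.32) + (9)(0.14) = -0.3
E[X²] = (-10)²(0.3) + (-4)²(0.06) + (0)²(0.1) + (1)²(0.08) + (5)²(0.32) + (9)²(0.14) = 50.38
Var(X) = E[X²] − (E[X])² = 50.38 − (-0.3)² = 50.29
σ(X) = √50.29 ≈ 7.09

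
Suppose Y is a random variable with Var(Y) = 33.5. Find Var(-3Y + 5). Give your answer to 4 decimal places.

Var(-3Y + 5) = (-3)²·Var(Y) = 9·33.5 = 301.5

301.5000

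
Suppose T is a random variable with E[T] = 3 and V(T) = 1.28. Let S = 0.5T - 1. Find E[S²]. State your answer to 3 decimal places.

E[0.5T - 1] = 0.5·3 − 1 = 0.5
V(0.5T - 1) = (0.5)²·1.28 = 0.32
E[S²] = V(S) + (E[S])² = 0.32 + (0.5)² = 0.57

0.570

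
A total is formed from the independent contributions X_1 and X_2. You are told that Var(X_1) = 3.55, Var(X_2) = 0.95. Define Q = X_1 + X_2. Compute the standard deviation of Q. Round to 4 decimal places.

By independence, Var(Q) = (1)²Var(X_1) + (1)²Var(X_2)
= (1)²·3.55 + (1)²·0.95 = 4.5
σ(Q) = √4.5 ≈ 2.1213

2.1213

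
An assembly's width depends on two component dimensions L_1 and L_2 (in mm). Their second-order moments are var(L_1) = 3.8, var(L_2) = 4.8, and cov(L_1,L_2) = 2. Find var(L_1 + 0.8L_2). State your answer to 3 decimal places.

var(L_1 + 0.8L_2) = (1)²·var(L_1) + (0.8)²·var(L_2) + 2·(1)·(0.8)·cov(L_1,L_2)
= 1·3.8 + 0.64·4.8 + 1.6·2 = 10.072

10.072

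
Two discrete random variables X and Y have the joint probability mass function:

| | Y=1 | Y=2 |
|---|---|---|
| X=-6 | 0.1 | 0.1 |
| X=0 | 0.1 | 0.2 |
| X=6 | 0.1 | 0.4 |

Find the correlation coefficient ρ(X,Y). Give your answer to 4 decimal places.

E[X] = 1.8,  E[Y] = 1.7
E[XY] = 3.6
Cov(X,Y) = E[XY] − E[X]E[Y] = 3.6 − (1.8)(1.7) = 0.54
Var(X) = 21.96,  Var(Y) = 0.21
ρ = 0.54 / √(21.96·0.21) ≈ 0.2515

0.2515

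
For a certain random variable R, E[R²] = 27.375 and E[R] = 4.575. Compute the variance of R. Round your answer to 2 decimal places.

var(R) = 27.375 − (4.575)² = 6.444375

6.44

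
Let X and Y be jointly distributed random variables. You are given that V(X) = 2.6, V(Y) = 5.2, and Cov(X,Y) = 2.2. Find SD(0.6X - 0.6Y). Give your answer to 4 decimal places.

1.1063

V(0.6X - 0.6Y) = (0.6)²·V(X) + (-0.6)²·V(Y) + 2·(0.6)·(-0.6)·Cov(X,Y)
= 0.36·2.6 + 0.36·5.2 + -0.72·2.2 = 1.224
SD(0.6X - 0.6Y) = √1.224 ≈ 1.1063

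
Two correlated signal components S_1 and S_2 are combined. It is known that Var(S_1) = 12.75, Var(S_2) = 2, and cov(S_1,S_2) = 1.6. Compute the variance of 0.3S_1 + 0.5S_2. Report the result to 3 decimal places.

Var(0.3S_1 + 0.5S_2) = (0.3)²·Var(S_1) + (0.5)²·Var(S_2) + 2·(0.3)·(0.5)·cov(S_1,S_2)
= 0.09·12.75 + 0.25·2 + 0.3·1.6 = 2.1275

2.128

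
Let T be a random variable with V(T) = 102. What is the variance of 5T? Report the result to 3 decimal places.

V(5T) = (5)²·V(T) = 25·102 = 2550

2550.000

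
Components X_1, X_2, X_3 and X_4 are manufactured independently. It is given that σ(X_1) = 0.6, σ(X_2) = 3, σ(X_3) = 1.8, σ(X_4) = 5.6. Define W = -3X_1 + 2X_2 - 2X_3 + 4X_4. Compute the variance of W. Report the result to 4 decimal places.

Var(X_1) = 0.36, Var(X_2) = 9, Var(X_3) = 3.24, Var(X_4) = 31.36
By independence, Var(W) = (-3)²Var(X_1) + (2)²Var(X_2) + (-2)²Var(X_3) + (4)²Var(X_4)
= (-3)²·0.36 + (2)²·9 + (-2)²·3.24 + (4)²·31.36 = 553.96

553.9600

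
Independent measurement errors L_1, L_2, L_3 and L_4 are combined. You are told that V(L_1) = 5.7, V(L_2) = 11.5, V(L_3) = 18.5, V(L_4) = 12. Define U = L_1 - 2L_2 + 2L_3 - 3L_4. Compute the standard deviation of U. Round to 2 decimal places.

By independence, V(U) = (1)²V(L_1) + (-2)²V(L_2) + (2)²V(L_3) + (-3)²V(L_4)
= (1)²·5.7 + (-2)²·11.5 + (2)²·18.5 + (-3)²·12 = 233.7
sd(U) = √233.7 ≈ 15.29

15.29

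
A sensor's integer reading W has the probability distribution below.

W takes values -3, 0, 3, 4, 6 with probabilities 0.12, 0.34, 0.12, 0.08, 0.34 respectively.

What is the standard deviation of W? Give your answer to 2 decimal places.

E[W] = (-3)(0.12) + (0)(0.34) + (3)(0.12) + (4)(0.08) + (6)(0.34) = 2.36
E[W²] = (-3)²(0.12) + (0)²(0.34) + (3)²(0.12) + (4)²(0.08) + (6)²(0.34) = 15.68
Var(W) = E[W²] − (E[W])² = 15.68 − (2.36)² = 10.1104
σ(W) = √10.1104 ≈ 3.18

3.18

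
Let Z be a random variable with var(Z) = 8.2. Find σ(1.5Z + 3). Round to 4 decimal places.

4.2953

var(1.5Z + 3) = (1.5)²·8.2 = 18.45
σ(1.5Z + 3) = √18.45 ≈ 4.2953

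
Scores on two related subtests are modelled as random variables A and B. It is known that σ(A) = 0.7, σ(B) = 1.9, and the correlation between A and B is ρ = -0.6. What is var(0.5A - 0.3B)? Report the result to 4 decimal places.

var(A) = (0.7)² = 0.49;  var(B) = (1.9)² = 3.61
Cov(A,B) = ρ·σ(A)·σ(B) = -0.6·0.7·1.9 = -0.798
var(0.5A - 0.3B) = (0.5)²·var(A) + (-0.3)²·var(B) + 2·(0.5)·(-0.3)·Cov(A,B)
= 0.25·0.49 + 0.09·3.61 + -0.3·-0.798 = 0.6868

0.6868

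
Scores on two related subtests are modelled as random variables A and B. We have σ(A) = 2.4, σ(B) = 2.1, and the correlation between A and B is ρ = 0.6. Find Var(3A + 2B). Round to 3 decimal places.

Var(A) = (2.4)² = 5.76;  Var(B) = (2.1)² = 4.41
cov(A,B) = ρ·σ(A)·σ(B) = 0.6·2.4·2.1 = 3.024
Var(3A + 2B) = (3)²·Var(A) + (2)²·Var(B) + 2·(3)·(2)·cov(A,B)
= 9·5.76 + 4·4.41 + 12·3.024 = 105.768

105.768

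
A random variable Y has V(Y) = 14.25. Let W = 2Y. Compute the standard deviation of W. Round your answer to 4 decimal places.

7.5498

V(2Y) = (2)²·14.25 = 57
σ(W) = √57 ≈ 7.5498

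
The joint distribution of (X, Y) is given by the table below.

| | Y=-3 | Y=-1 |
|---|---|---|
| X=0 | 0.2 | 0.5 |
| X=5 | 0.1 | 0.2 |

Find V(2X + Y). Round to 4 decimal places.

E[X] = 1.5,  E[Y] = -1.6,  E[XY] = -2.5
V(X) = 7.5 − (1.5)² = 5.25;  V(Y) = 3.4 − (-1.6)² = 0.84
cov(X,Y) = -2.5 − (1.5)(-1.6) = -0.1
V(2X + Y) = (2)²·5.25 + (1)²·0.84 + 2·(2)·(1)·-0.1 = 21.44

21.4400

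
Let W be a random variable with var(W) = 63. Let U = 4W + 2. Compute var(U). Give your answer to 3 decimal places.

1008.000

var(4W + 2) = (4)²·var(W) = 16·63 = 1008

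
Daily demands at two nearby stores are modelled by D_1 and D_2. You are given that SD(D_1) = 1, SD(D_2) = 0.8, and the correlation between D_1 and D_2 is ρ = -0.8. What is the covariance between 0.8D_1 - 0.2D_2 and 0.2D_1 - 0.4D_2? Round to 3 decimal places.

0.442

Var(D_1) = (1)² = 1;  Var(D_2) = (0.8)² = 0.64
cov(D_1,D_2) = ρ·SD(D_1)·SD(D_2) = -0.8·1·0.8 = -0.64
cov(0.8D_1 - 0.2D_2, 0.2D_1 - 0.4D_2) = (0.8)(0.2)Var(D_1) + (-0.2)(-0.4)Var(D_2) + [(0.8)(-0.4) + (-0.2)(0.2)]cov(D_1,D_2)
= 0.16·1 + 0.08·0.64 + -0.36·-0.64 = 0.4416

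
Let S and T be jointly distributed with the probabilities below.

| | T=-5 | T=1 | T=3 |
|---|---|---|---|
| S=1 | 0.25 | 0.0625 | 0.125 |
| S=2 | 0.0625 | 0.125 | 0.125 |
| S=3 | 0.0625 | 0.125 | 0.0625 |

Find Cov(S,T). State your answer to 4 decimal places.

0.6953

E[S] = 1.8125,  E[T] = -0.625
E[ST] = -0.4375
Cov(S,T) = E[ST] − E[S]E[T] = -0.4375 − (1.8125)(-0.625) = 0.6953125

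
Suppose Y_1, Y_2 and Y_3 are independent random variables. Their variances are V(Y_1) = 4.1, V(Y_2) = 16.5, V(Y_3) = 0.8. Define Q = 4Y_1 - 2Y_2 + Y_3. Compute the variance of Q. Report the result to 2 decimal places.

132.40

By independence, V(Q) = (4)²V(Y_1) + (-2)²V(Y_2) + (1)²V(Y_3)
= (4)²·4.1 + (-2)²·16.5 + (1)²·0.8 = 132.4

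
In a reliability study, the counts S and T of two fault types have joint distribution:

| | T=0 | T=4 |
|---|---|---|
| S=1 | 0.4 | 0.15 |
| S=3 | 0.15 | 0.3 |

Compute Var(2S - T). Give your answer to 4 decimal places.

E[S] = 1.9,  E[T] = 1.8,  E[ST] = 4.2
Var(S) = 4.6 − (1.9)² = 0.99;  Var(T) = 7.2 − (1.8)² = 3.96
Cov(S,T) = 4.2 − (1.9)(1.8) = 0.78
Var(2S - T) = (2)²·0.99 + (-1)²·3.96 + 2·(2)·(-1)·0.78 = 4.8

4.8000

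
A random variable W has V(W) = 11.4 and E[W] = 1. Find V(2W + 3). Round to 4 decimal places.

V(2W + 3) = (2)²·V(W) = 4·11.4 = 45.6

45.6000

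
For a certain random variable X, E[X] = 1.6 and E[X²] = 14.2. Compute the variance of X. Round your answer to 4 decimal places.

var(X) = 14.2 − (1.6)² = 11.64

11.6400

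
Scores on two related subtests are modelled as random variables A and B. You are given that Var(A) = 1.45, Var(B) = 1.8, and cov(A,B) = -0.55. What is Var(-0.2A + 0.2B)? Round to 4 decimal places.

0.1740

Var(-0.2A + 0.2B) = (-0.2)²·Var(A) + (0.2)²·Var(B) + 2·(-0.2)·(0.2)·cov(A,B)
= 0.04·1.45 + 0.04·1.8 + -0.08·-0.55 = 0.174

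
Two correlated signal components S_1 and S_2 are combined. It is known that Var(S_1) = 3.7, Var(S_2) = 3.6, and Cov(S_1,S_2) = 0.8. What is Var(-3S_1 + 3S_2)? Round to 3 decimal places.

Var(-3S_1 + 3S_2) = (-3)²·Var(S_1) + (3)²·Var(S_2) + 2·(-3)·(3)·Cov(S_1,S_2)
= 9·3.7 + 9·3.6 + -18·0.8 = 51.3

51.300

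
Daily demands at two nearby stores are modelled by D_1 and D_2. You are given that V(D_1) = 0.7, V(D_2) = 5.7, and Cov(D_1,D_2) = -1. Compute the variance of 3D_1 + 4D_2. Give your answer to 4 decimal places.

V(3D_1 + 4D_2) = (3)²·V(D_1) + (4)²·V(D_2) + 2·(3)·(4)·Cov(D_1,D_2)
= 9·0.7 + 16·5.7 + 24·-1 = 73.5

73.5000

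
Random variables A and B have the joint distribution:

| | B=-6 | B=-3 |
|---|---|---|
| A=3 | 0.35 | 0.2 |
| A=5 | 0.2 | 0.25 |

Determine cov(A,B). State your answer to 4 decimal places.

E[A] = 3.9,  E[B] = -4.65
E[AB] = -17.85
cov(A,B) = E[AB] − E[A]E[B] = -17.85 − (3.9)(-4.65) = 0.285

0.2850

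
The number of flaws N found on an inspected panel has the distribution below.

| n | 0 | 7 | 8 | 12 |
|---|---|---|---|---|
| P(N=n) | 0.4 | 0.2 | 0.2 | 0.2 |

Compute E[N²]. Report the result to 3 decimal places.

E[N²] = (0)²(0.4) + (7)²(0.2) + (8)²(0.2) + (12)²(0.2) = 51.4

51.400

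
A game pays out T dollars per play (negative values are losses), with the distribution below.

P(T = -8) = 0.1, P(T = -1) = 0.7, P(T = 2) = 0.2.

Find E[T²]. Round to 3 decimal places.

E[T²] = (-8)²(0.1) + (-1)²(0.7) + (2)²(0.2) = 7.9

7.900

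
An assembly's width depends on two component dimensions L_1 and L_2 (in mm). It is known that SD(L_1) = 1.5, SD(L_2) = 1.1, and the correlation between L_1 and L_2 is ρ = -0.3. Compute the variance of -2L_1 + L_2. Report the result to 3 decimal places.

12.190

Var(L_1) = (1.5)² = 2.25;  Var(L_2) = (1.1)² = 1.21
Cov(L_1,L_2) = ρ·SD(L_1)·SD(L_2) = -0.3·1.5·1.1 = -0.495
Var(-2L_1 + L_2) = (-2)²·Var(L_1) + (1)²·Var(L_2) + 2·(-2)·(1)·Cov(L_1,L_2)
= 4·2.25 + 1·1.21 + -4·-0.495 = 12.19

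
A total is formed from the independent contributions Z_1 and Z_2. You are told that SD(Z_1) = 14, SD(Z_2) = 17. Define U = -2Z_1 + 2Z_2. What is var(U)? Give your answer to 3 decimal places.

var(Z_1) = 196, var(Z_2) = 289
By independence, var(U) = (-2)²var(Z_1) + (2)²var(Z_2)
= (-2)²·196 + (2)²·289 = 1940

1940.000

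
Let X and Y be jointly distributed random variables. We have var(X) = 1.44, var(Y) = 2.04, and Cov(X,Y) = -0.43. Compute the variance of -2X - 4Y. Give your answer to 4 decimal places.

var(-2X - 4Y) = (-2)²·var(X) + (-4)²·var(Y) + 2·(-2)·(-4)·Cov(X,Y)
= 4·1.44 + 16·2.04 + 16·-0.43 = 31.52

31.5200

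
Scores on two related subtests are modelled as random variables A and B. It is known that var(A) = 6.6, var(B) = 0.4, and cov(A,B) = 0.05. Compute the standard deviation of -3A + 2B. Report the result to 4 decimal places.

7.7717

var(-3A + 2B) = (-3)²·var(A) + (2)²·var(B) + 2·(-3)·(2)·cov(A,B)
= 9·6.6 + 4·0.4 + -12·0.05 = 60.4
SD(-3A + 2B) = √60.4 ≈ 7.7717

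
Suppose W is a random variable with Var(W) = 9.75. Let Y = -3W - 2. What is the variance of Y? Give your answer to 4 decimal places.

87.7500

Var(-3W - 2) = (-3)²·Var(W) = 9·9.75 = 87.75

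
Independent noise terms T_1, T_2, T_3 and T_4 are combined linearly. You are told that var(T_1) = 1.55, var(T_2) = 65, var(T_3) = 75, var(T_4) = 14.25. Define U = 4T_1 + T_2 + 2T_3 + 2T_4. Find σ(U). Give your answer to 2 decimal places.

By independence, var(U) = (4)²var(T_1) + (1)²var(T_2) + (2)²var(T_3) + (2)²var(T_4)
= (4)²·1.55 + (1)²·65 + (2)²·75 + (2)²·14.25 = 446.8
σ(U) = √446.8 ≈ 21.14

21.14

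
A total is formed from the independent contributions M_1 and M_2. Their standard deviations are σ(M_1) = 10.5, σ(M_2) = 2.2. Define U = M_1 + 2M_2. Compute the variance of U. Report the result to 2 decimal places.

129.61

Var(M_1) = 110.25, Var(M_2) = 4.84
By independence, Var(U) = (1)²Var(M_1) + (2)²Var(M_2)
= (1)²·110.25 + (2)²·4.84 = 129.61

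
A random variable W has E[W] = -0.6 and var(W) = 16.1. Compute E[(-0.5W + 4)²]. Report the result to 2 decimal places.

22.52

E[-0.5W + 4] = -0.5·-0.6 + 4 = 4.3
var(-0.5W + 4) = (-0.5)²·16.1 = 4.025
E[(-0.5W + 4)²] = var((-0.5W + 4)) + (E[(-0.5W + 4)])² = 4.025 + (4.3)² = 22.515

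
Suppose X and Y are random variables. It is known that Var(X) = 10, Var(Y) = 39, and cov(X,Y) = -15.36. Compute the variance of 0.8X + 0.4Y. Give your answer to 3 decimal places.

2.810

Var(0.8X + 0.4Y) = (0.8)²·Var(X) + (0.4)²·Var(Y) + 2·(0.8)·(0.4)·cov(X,Y)
= 0.64·10 + 0.16·39 + 0.64·-15.36 = 2.8096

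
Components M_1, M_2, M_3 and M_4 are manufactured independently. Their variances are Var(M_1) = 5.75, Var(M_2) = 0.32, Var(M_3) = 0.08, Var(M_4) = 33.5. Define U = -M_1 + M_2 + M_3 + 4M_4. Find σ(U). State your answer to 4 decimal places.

23.2841

By independence, Var(U) = (-1)²Var(M_1) + (1)²Var(M_2) + (1)²Var(M_3) + (4)²Var(M_4)
= (-1)²·5.75 + (1)²·0.32 + (1)²·0.08 + (4)²·33.5 = 542.15
σ(U) = √542.15 ≈ 23.2841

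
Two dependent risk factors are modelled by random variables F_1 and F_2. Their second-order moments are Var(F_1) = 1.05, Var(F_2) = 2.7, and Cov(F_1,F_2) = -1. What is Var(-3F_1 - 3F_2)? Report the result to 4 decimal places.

15.7500

Var(-3F_1 - 3F_2) = (-3)²·Var(F_1) + (-3)²·Var(F_2) + 2·(-3)·(-3)·Cov(F_1,F_2)
= 9·1.05 + 9·2.7 + 18·-1 = 15.75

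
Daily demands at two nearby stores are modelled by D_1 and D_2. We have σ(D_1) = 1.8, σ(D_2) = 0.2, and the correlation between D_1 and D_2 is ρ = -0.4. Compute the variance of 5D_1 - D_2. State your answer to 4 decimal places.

82.4800

var(D_1) = (1.8)² = 3.24;  var(D_2) = (0.2)² = 0.04
Cov(D_1,D_2) = ρ·σ(D_1)·σ(D_2) = -0.4·1.8·0.2 = -0.144
var(5D_1 - D_2) = (5)²·var(D_1) + (-1)²·var(D_2) + 2·(5)·(-1)·Cov(D_1,D_2)
= 25·3.24 + 1·0.04 + -10·-0.144 = 82.48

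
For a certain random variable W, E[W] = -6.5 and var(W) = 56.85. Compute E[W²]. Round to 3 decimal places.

E[W²] = var(W) + (E[W])² = 56.85 + (-6.5)² = 99.1

99.100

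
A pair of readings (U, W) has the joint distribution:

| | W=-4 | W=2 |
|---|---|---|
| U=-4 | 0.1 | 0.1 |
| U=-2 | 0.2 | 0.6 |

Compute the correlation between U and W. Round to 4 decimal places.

0.2182

E[U] = -2.4,  E[W] = 0.2
E[UW] = 0
Cov(U,W) = E[UW] − E[U]E[W] = 0 − (-2.4)(0.2) = 0.48
var(U) = 0.64,  var(W) = 7.56
ρ = 0.48 / √(0.64·7.56) ≈ 0.2182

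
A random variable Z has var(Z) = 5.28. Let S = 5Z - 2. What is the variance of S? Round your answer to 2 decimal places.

132.00

var(5Z - 2) = (5)²·var(Z) = 25·5.28 = 132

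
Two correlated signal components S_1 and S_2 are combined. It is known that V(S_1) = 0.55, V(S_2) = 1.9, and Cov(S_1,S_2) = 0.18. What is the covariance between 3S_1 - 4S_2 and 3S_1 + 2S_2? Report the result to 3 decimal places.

-11.330

Cov(3S_1 - 4S_2, 3S_1 + 2S_2) = (3)(3)V(S_1) + (-4)(2)V(S_2) + [(3)(2) + (-4)(3)]Cov(S_1,S_2)
= 9·0.55 + -8·1.9 + -6·0.18 = -11.33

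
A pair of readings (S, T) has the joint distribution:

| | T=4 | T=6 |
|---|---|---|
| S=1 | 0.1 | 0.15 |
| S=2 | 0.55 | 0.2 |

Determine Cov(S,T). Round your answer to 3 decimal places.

E[S] = 1.75,  E[T] = 4.7
E[ST] = 8.1
Cov(S,T) = E[ST] − E[S]E[T] = 8.1 − (1.75)(4.7) = -0.125

-0.125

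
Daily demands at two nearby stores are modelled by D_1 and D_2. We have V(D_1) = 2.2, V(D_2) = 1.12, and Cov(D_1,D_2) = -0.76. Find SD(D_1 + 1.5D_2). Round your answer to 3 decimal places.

V(D_1 + 1.5D_2) = (1)²·V(D_1) + (1.5)²·V(D_2) + 2·(1)·(1.5)·Cov(D_1,D_2)
= 1·2.2 + 2.25·1.12 + 3·-0.76 = 2.44
SD(D_1 + 1.5D_2) = √2.44 ≈ 1.562

1.562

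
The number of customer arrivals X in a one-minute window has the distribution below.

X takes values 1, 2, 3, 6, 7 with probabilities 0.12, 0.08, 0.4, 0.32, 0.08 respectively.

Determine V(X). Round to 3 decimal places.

3.798

E[X] = (1)(0.12) + (2)(0.08) + (3)(0.4) + (6)(0.32) + (7)(0.08) = 3.96
E[X²] = (1)²(0.12) + (2)²(0.08) + (3)²(0.4) + (6)²(0.32) + (7)²(0.08) = 19.48
V(X) = E[X²] − (E[X])² = 19.48 − (3.96)² = 3.7984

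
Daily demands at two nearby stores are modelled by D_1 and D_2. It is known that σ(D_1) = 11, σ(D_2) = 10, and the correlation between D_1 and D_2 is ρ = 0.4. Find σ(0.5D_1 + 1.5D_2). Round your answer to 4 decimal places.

V(D_1) = (11)² = 121;  V(D_2) = (10)² = 100
Cov(D_1,D_2) = ρ·σ(D_1)·σ(D_2) = 0.4·11·10 = 44
V(0.5D_1 + 1.5D_2) = (0.5)²·V(D_1) + (1.5)²·V(D_2) + 2·(0.5)·(1.5)·Cov(D_1,D_2)
= 0.25·121 + 2.25·100 + 1.5·44 = 321.25
σ(0.5D_1 + 1.5D_2) = √321.25 ≈ 17.9234

17.9234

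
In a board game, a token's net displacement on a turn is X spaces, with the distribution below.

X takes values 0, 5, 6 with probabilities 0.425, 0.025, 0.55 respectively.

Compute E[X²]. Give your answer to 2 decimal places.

E[X²] = (0)²(0.425) + (5)²(0.025) + (6)²(0.55) = 20.425

20.43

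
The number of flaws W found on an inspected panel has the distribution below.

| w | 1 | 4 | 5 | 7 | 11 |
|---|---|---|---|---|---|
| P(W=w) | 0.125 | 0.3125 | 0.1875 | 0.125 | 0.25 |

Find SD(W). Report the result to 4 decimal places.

E[W] = (1)(0.125) + (4)(0.3125) + (5)(0.1875) + (7)(0.125) + (11)(0.25) = 5.9375
E[W²] = (1)²(0.125) + (4)²(0.3125) + (5)²(0.1875) + (7)²(0.125) + (11)²(0.25) = 46.1875
V(W) = E[W²] − (E[W])² = 46.1875 − (5.9375)² = 10.93359375
SD(W) = √10.93359375 ≈ 3.3066

3.3066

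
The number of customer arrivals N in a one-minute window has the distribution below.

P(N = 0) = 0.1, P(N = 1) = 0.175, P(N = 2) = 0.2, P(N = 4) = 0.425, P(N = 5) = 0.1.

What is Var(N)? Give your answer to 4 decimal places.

E[N] = (0)(0.1) + (1)(0.175) + (2)(0.2) + (4)(0.425) + (5)(0.1) = 2.775
E[N²] = (0)²(0.1) + (1)²(0.175) + (2)²(0.2) + (4)²(0.425) + (5)²(0.1) = 10.275
Var(N) = E[N²] − (E[N])² = 10.275 − (2.775)² = 2.574375

2.5744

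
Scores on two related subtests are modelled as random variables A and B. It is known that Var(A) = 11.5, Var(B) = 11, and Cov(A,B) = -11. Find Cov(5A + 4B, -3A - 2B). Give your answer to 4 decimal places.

-18.5000

Cov(5A + 4B, -3A - 2B) = (5)(-3)Var(A) + (4)(-2)Var(B) + [(5)(-2) + (4)(-3)]Cov(A,B)
= -15·11.5 + -8·11 + -22·-11 = -18.5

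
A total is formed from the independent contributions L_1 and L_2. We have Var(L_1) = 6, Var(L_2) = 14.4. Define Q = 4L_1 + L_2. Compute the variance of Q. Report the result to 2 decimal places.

110.40

By independence, Var(Q) = (4)²Var(L_1) + (1)²Var(L_2)
= (4)²·6 + (1)²·14.4 = 110.4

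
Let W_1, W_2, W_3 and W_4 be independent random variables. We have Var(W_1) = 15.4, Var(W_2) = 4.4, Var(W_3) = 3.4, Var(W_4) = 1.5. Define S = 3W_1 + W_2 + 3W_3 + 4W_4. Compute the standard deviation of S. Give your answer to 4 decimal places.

By independence, Var(S) = (3)²Var(W_1) + (1)²Var(W_2) + (3)²Var(W_3) + (4)²Var(W_4)
= (3)²·15.4 + (1)²·4.4 + (3)²·3.4 + (4)²·1.5 = 197.6
σ(S) = √197.6 ≈ 14.0570

14.0570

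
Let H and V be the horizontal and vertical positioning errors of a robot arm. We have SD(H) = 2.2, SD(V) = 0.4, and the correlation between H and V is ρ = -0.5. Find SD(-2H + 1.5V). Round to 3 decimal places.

Var(H) = (2.2)² = 4.84;  Var(V) = (0.4)² = 0.16
Cov(H,V) = ρ·SD(H)·SD(V) = -0.5·2.2·0.4 = -0.44
Var(-2H + 1.5V) = (-2)²·Var(H) + (1.5)²·Var(V) + 2·(-2)·(1.5)·Cov(H,V)
= 4·4.84 + 2.25·0.16 + -6·-0.44 = 22.36
SD(-2H + 1.5V) = √22.36 ≈ 4.729

4.729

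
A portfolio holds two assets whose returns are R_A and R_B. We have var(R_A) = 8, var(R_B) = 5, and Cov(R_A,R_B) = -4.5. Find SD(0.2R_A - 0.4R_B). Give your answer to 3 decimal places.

1.356

var(0.2R_A - 0.4R_B) = (0.2)²·var(R_A) + (-0.4)²·var(R_B) + 2·(0.2)·(-0.4)·Cov(R_A,R_B)
= 0.04·8 + 0.16·5 + -0.16·-4.5 = 1.84
SD(0.2R_A - 0.4R_B) = √1.84 ≈ 1.356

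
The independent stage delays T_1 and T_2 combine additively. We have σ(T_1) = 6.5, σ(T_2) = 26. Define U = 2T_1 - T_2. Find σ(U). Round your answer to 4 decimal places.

var(T_1) = 42.25, var(T_2) = 676
By independence, var(U) = (2)²var(T_1) + (-1)²var(T_2)
= (2)²·42.25 + (-1)²·676 = 845
σ(U) = √845 ≈ 29.0689

29.0689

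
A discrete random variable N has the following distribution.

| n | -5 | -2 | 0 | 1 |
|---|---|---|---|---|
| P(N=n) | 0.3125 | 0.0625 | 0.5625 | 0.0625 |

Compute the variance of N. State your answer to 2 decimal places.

5.48

E[N] = (-5)(0.3125) + (-2)(0.0625) + (0)(0.5625) + (1)(0.0625) = -1.625
E[N²] = (-5)²(0.3125) + (-2)²(0.0625) + (0)²(0.5625) + (1)²(0.0625) = 8.125
V(N) = E[N²] − (E[N])² = 8.125 − (-1.625)² = 5.484375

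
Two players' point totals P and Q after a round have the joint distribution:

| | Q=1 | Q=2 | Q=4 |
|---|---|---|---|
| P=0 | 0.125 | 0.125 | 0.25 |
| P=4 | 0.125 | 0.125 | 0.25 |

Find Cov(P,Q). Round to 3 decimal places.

E[P] = 2,  E[Q] = 2.75
E[PQ] = 5.5
Cov(P,Q) = E[PQ] − E[P]E[Q] = 5.5 − (2)(2.75) = 0

0.000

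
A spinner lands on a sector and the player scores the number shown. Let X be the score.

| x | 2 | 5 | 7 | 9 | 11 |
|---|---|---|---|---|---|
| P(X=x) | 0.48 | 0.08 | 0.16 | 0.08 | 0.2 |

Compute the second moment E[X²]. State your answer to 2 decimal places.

E[X²] = (2)²(0.48) + (5)²(0.08) + (7)²(0.16) + (9)²(0.08) + (11)²(0.2) = 42.44

42.44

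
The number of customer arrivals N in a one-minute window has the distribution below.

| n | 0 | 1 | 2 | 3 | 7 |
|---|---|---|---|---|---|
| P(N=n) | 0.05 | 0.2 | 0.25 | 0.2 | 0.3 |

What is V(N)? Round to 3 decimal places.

E[N] = (0)(0.05) + (1)(0.2) + (2)(0.25) + (3)(0.2) + (7)(0.3) = 3.4
E[N²] = (0)²(0.05) + (1)²(0.2) + (2)²(0.25) + (3)²(0.2) + (7)²(0.3) = 17.7
V(N) = E[N²] − (E[N])² = 17.7 − (3.4)² = 6.14

6.140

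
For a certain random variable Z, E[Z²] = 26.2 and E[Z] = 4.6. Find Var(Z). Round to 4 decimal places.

Var(Z) = 26.2 − (4.6)² = 5.04

5.0400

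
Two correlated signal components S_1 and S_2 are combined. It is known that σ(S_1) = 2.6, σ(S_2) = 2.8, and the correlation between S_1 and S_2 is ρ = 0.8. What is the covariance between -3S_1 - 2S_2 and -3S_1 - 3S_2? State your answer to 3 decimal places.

var(S_1) = (2.6)² = 6.76;  var(S_2) = (2.8)² = 7.84
Cov(S_1,S_2) = ρ·σ(S_1)·σ(S_2) = 0.8·2.6·2.8 = 5.824
Cov(-3S_1 - 2S_2, -3S_1 - 3S_2) = (-3)(-3)var(S_1) + (-2)(-3)var(S_2) + [(-3)(-3) + (-2)(-3)]Cov(S_1,S_2)
= 9·6.76 + 6·7.84 + 15·5.824 = 195.24

195.240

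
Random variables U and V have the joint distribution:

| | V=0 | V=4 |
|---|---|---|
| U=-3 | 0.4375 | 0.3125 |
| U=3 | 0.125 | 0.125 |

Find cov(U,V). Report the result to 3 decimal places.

E[U] = -1.5,  E[V] = 1.75
E[UV] = -2.25
cov(U,V) = E[UV] − E[U]E[V] = -2.25 − (-1.5)(1.75) = 0.375

0.375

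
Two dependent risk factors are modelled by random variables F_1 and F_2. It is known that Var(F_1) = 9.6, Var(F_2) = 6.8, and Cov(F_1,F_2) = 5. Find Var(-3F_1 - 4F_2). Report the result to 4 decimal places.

315.2000

Var(-3F_1 - 4F_2) = (-3)²·Var(F_1) + (-4)²·Var(F_2) + 2·(-3)·(-4)·Cov(F_1,F_2)
= 9·9.6 + 16·6.8 + 24·5 = 315.2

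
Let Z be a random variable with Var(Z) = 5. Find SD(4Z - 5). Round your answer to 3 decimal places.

8.944

Var(4Z - 5) = (4)²·5 = 80
SD(4Z - 5) = √80 ≈ 8.944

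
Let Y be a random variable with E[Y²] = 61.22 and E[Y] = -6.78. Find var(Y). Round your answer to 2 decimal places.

15.25

var(Y) = 61.22 − (-6.78)² = 15.2516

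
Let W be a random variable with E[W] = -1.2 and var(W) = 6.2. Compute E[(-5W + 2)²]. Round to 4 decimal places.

219.0000

E[-5W + 2] = -5·-1.2 + 2 = 8
var(-5W + 2) = (-5)²·6.2 = 155
E[(-5W + 2)²] = var((-5W + 2)) + (E[(-5W + 2)])² = 155 + (8)² = 219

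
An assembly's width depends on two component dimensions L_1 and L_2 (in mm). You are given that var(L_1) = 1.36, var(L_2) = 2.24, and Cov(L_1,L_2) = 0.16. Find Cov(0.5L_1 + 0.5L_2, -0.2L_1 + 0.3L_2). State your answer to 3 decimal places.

Cov(0.5L_1 + 0.5L_2, -0.2L_1 + 0.3L_2) = (0.5)(-0.2)var(L_1) + (0.5)(0.3)var(L_2) + [(0.5)(0.3) + (0.5)(-0.2)]Cov(L_1,L_2)
= -0.1·1.36 + 0.15·2.24 + 0.05·0.16 = 0.208

0.208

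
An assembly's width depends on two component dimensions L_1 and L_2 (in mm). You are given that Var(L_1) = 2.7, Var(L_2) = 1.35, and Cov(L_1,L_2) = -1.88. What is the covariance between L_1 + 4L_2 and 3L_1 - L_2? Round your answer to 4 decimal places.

Cov(L_1 + 4L_2, 3L_1 - L_2) = (1)(3)Var(L_1) + (4)(-1)Var(L_2) + [(1)(-1) + (4)(3)]Cov(L_1,L_2)
= 3·2.7 + -4·1.35 + 11·-1.88 = -17.98

-17.9800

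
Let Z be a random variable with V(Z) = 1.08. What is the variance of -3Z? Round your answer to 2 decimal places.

V(-3Z) = (-3)²·V(Z) = 9·1.08 = 9.72

9.72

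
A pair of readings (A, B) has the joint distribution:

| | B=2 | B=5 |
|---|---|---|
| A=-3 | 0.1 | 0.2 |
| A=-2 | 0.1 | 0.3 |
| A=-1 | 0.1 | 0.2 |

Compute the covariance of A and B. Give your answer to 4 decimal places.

0.0000

E[A] = -2,  E[B] = 4.1
E[AB] = -8.2
Cov(A,B) = E[AB] − E[A]E[B] = -8.2 − (-2)(4.1) = 0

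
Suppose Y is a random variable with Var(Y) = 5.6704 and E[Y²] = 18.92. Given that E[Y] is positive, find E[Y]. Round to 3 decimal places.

3.640

(E[Y])² = E[Y²] − Var(Y) = 18.92 − 5.6704 = 13.2496
E[Y] = √13.2496 = 3.64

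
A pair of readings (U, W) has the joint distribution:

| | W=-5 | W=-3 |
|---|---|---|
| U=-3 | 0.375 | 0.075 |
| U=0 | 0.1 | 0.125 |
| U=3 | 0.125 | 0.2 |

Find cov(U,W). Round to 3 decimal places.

1.050

E[U] = -0.375,  E[W] = -4.2
E[UW] = 2.625
cov(U,W) = E[UW] − E[U]E[W] = 2.625 − (-0.375)(-4.2) = 1.05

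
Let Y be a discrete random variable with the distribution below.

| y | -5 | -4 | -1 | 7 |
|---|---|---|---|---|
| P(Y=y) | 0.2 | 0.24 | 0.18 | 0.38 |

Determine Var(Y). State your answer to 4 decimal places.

E[Y] = (-5)(0.2) + (-4)(0.24) + (-1)(0.18) + (7)(0.38) = 0.52
E[Y²] = (-5)²(0.2) + (-4)²(0.24) + (-1)²(0.18) + (7)²(0.38) = 27.64
Var(Y) = E[Y²] − (E[Y])² = 27.64 − (0.52)² = 27.3696

27.3696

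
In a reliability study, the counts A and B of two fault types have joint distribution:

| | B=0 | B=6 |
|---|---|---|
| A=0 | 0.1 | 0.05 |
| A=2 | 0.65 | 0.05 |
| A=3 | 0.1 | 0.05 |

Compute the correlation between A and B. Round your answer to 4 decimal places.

-0.0903

E[A] = 1.85,  E[B] = 0.9
E[AB] = 1.5
Cov(A,B) = E[AB] − E[A]E[B] = 1.5 − (1.85)(0.9) = -0.165
var(A) = 0.7275,  var(B) = 4.59
ρ = -0.165 / √(0.7275·4.59) ≈ -0.0903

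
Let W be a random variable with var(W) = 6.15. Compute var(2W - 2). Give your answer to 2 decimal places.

24.60

var(2W - 2) = (2)²·var(W) = 4·6.15 = 24.6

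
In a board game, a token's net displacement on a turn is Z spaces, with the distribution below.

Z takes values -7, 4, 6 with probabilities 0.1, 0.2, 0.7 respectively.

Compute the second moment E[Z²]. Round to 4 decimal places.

E[Z²] = (-7)²(0.1) + (4)²(0.2) + (6)²(0.7) = 33.3

33.3000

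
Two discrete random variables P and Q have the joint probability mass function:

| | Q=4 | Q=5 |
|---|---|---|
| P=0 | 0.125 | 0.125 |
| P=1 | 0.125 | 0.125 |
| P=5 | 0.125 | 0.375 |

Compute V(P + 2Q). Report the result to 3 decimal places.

7.250

E[P] = 2.75,  E[Q] = 4.625,  E[PQ] = 13
V(P) = 12.75 − (2.75)² = 5.1875;  V(Q) = 21.625 − (4.625)² = 0.234375
Cov(P,Q) = 13 − (2.75)(4.625) = 0.28125
V(P + 2Q) = (1)²·5.1875 + (2)²·0.234375 + 2·(1)·(2)·0.28125 = 7.25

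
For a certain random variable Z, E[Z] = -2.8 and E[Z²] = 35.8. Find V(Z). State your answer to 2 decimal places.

27.96

V(Z) = 35.8 − (-2.8)² = 27.96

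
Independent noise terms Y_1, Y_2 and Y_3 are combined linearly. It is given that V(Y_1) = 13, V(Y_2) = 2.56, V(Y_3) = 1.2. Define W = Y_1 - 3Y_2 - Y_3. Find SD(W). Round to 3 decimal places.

6.102

By independence, V(W) = (1)²V(Y_1) + (-3)²V(Y_2) + (-1)²V(Y_3)
= (1)²·13 + (-3)²·2.56 + (-1)²·1.2 = 37.24
SD(W) = √37.24 ≈ 6.102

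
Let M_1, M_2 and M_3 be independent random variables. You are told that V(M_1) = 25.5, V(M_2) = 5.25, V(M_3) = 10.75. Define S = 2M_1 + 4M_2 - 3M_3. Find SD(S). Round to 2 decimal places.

16.82

By independence, V(S) = (2)²V(M_1) + (4)²V(M_2) + (-3)²V(M_3)
= (2)²·25.5 + (4)²·5.25 + (-3)²·10.75 = 282.75
SD(S) = √282.75 ≈ 16.82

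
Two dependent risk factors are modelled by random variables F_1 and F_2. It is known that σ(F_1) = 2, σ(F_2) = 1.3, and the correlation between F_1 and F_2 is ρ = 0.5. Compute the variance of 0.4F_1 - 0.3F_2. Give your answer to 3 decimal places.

0.480

Var(F_1) = (2)² = 4;  Var(F_2) = (1.3)² = 1.69
Cov(F_1,F_2) = ρ·σ(F_1)·σ(F_2) = 0.5·2·1.3 = 1.3
Var(0.4F_1 - 0.3F_2) = (0.4)²·Var(F_1) + (-0.3)²·Var(F_2) + 2·(0.4)·(-0.3)·Cov(F_1,F_2)
= 0.16·4 + 0.09·1.69 + -0.24·1.3 = 0.4801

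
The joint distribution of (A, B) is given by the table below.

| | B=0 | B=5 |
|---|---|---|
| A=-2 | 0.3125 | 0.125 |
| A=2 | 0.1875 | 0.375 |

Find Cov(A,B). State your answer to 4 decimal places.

1.8750

E[A] = 0.25,  E[B] = 2.5
E[AB] = 2.5
Cov(A,B) = E[AB] − E[A]E[B] = 2.5 − (0.25)(2.5) = 1.875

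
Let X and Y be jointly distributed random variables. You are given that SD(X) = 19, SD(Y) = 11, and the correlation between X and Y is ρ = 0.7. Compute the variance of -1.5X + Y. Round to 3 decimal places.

var(X) = (19)² = 361;  var(Y) = (11)² = 121
Cov(X,Y) = ρ·SD(X)·SD(Y) = 0.7·19·11 = 146.3
var(-1.5X + Y) = (-1.5)²·var(X) + (1)²·var(Y) + 2·(-1.5)·(1)·Cov(X,Y)
= 2.25·361 + 1·121 + -3·146.3 = 494.35

494.350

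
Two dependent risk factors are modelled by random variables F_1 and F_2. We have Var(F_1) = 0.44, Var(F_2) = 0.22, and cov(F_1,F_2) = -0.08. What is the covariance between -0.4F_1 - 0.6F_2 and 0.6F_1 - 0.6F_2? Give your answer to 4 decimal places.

-0.0168

cov(-0.4F_1 - 0.6F_2, 0.6F_1 - 0.6F_2) = (-0.4)(0.6)Var(F_1) + (-0.6)(-0.6)Var(F_2) + [(-0.4)(-0.6) + (-0.6)(0.6)]cov(F_1,F_2)
= -0.24·0.44 + 0.36·0.22 + -0.12·-0.08 = -0.0168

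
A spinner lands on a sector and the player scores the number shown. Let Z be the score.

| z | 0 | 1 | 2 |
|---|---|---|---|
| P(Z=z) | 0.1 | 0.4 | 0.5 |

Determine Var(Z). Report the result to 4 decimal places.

0.4400

E[Z] = (0)(0.1) + (1)(0.4) + (2)(0.5) = 1.4
E[Z²] = (0)²(0.1) + (1)²(0.4) + (2)²(0.5) = 2.4
Var(Z) = E[Z²] − (E[Z])² = 2.4 − (1.4)² = 0.44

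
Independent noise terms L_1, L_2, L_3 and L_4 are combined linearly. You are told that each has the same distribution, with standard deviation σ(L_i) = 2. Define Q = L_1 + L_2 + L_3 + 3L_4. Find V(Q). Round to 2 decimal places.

48.00

V(L_i) = (2)² = 4
By independence, V(Q) = (1)²V(L_1) + (1)²V(L_2) + (1)²V(L_3) + (3)²V(L_4)
= (1)²·4 + (1)²·4 + (1)²·4 + (3)²·4 = 48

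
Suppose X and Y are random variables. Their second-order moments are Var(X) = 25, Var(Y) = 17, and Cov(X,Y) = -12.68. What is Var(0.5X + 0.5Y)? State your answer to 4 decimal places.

Var(0.5X + 0.5Y) = (0.5)²·Var(X) + (0.5)²·Var(Y) + 2·(0.5)·(0.5)·Cov(X,Y)
= 0.25·25 + 0.25·17 + 0.5·-12.68 = 4.16

4.1600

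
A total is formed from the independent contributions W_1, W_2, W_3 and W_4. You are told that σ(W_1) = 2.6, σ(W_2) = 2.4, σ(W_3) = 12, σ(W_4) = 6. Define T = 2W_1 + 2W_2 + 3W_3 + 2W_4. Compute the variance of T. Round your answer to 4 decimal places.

1490.0800

Var(W_1) = 6.76, Var(W_2) = 5.76, Var(W_3) = 144, Var(W_4) = 36
By independence, Var(T) = (2)²Var(W_1) + (2)²Var(W_2) + (3)²Var(W_3) + (2)²Var(W_4)
= (2)²·6.76 + (2)²·5.76 + (3)²·144 + (2)²·36 = 1490.08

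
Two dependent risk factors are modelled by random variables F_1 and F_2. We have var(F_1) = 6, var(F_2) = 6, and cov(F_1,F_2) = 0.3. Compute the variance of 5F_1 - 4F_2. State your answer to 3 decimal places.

var(5F_1 - 4F_2) = (5)²·var(F_1) + (-4)²·var(F_2) + 2·(5)·(-4)·cov(F_1,F_2)
= 25·6 + 16·6 + -40·0.3 = 234

234.000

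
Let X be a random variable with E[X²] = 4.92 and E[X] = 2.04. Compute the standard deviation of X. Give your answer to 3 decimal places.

Var(X) = 4.92 − (2.04)² = 0.7584
SD(X) = √0.7584 ≈ 0.871

0.871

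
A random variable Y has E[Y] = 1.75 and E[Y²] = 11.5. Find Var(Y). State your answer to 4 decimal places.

8.4375

Var(Y) = 11.5 − (1.75)² = 8.4375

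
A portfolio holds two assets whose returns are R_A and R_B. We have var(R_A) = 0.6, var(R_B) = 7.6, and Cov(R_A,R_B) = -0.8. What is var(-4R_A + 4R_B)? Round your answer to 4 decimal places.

156.8000

var(-4R_A + 4R_B) = (-4)²·var(R_A) + (4)²·var(R_B) + 2·(-4)·(4)·Cov(R_A,R_B)
= 16·0.6 + 16·7.6 + -32·-0.8 = 156.8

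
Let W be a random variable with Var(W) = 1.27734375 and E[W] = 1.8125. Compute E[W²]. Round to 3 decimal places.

E[W²] = Var(W) + (E[W])² = 1.27734375 + (1.8125)² = 4.5625

4.563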